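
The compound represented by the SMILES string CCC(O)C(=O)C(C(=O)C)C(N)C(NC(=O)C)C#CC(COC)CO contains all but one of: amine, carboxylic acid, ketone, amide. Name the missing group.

carboxylic acid

amine: present (CH(NH2) — –NH2 on an sp³ carbon with no adjacent C=O → amine).
amide: present (CH(NHCOCH3) — pendant –NHC(=O)CH3: N bonded to a carbonyl → amide (not amine)).
ketone: present (CO — –C(=O)– with carbon on both sides → ketone).
carboxylic acid: absent. In CH(NHCOCH3), the carbonyl is bonded to nitrogen, not to –OH; that is an amide.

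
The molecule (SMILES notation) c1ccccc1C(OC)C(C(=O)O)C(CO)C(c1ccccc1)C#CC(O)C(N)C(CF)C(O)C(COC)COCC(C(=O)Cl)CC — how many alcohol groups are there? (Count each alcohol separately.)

C6H5– phenyl ring → arene.
pendant –OCH3: C–O–C with sp³ C, no adjacent C=O → ether.
pendant –COOH: carbonyl C bonded to C and –OH → carboxylic acid.
pendant –CH2OH on an sp³ backbone C → alcohol.
pendant –C6H5: benzene ring → arene.
C≡C triple bond → alkyne.
–OH on an sp³ carbon → alcohol (secondary).
–NH2 on an sp³ carbon with no adjacent C=O → amine.
pendant –CH2X: halogen on sp³ carbon → alkyl halide.
–OH on an sp³ carbon → alcohol (secondary).
pendant –CH2OCH3: C–O–C linkage → ether.
C–O–C with sp³ carbons on both sides and no adjacent C=O → ether.
pendant –C(=O)X: carbonyl C bonded to C and halogen → acyl halide.
Alcohol appears at: CH(CH2OH), CH(OH), CH(OH) → 3.

3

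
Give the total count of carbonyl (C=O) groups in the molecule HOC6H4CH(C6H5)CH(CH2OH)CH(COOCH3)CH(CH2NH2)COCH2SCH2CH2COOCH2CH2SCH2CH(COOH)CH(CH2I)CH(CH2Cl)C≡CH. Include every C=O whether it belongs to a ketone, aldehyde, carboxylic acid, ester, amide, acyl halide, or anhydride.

CH(COOCH3): ester, 1 C=O (running total 1).
CO: ketone, 1 C=O (running total 2).
CH2COOCH2: ester, 1 C=O (running total 3).
CH(COOH): carboxylic acid, 1 C=O (running total 4).

4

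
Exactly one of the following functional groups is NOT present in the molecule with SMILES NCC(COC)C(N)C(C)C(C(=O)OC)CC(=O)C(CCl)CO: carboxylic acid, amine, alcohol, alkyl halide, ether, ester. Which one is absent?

alkyl halide: present (CH(CH2Cl) — pendant –CH2X: halogen on sp³ carbon → alkyl halide).
ester: present (CH(COOCH3) — pendant –COOCH3: carbonyl C bonded to C and –OCH3 → ester).
alcohol: present (CH2OH — –OH on an sp³ carbon → alcohol).
ether: present (CH(CH2OCH3) — pendant –CH2OCH3: C–O–C linkage → ether).
amine: present (H2NCH2 — –NH2 on an sp³ carbon with no adjacent C=O → amine).
carboxylic acid: absent. In CH(COOCH3), the acyl oxygen is bonded to carbon (–O–C), not to H, so this is an ester.

carboxylic acid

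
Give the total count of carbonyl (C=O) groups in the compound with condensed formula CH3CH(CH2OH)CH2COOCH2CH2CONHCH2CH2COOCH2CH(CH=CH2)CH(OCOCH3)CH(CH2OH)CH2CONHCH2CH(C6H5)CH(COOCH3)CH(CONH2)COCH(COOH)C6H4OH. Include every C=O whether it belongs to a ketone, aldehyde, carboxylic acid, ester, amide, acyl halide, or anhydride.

CH2COOCH2: ester, 1 C=O (running total 1).
CH2CONHCH2: amide, 1 C=O (running total 2).
CH2COOCH2: ester, 1 C=O (running total 3).
CH(OCOCH3): ester, 1 C=O (running total 4).
CH2CONHCH2: amide, 1 C=O (running total 5).
CH(COOCH3): ester, 1 C=O (running total 6).
CH(CONH2): amide, 1 C=O (running total 7).
CO: ketone, 1 C=O (running total 8).
CH(COOH): carboxylic acid, 1 C=O (running total 9).

9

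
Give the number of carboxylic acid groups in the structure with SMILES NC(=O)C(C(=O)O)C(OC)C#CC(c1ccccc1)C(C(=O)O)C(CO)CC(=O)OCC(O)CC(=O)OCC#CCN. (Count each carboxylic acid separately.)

–C(=O)NH2: carbonyl C bonded to C and to N → amide (the N is not a separate amine).
pendant –COOH: carbonyl C bonded to C and –OH → carboxylic acid.
pendant –OCH3: C–O–C with sp³ C, no adjacent C=O → ether.
C≡C triple bond → alkyne.
pendant –C6H5: benzene ring → arene.
pendant –COOH: carbonyl C bonded to C and –OH → carboxylic acid.
pendant –CH2OH on an sp³ backbone C → alcohol.
–C(=O)–O–C with C on the carbonyl side → ester.
–OH on an sp³ carbon → alcohol (secondary).
–C(=O)–O–C with C on the carbonyl side → ester.
C≡C triple bond → alkyne.
–NH2 on an sp³ carbon with no adjacent C=O → amine.
Carboxylic acid appears at: CH(COOH), CH(COOH) → 2.

2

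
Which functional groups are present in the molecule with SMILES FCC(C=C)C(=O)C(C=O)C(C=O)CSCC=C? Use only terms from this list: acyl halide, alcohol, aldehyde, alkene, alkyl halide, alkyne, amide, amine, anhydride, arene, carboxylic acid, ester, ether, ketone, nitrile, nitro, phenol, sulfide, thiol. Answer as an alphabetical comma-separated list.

aldehyde, alkene, alkyl halide, ketone, sulfide

halogen on an sp³ carbon → alkyl halide.
pendant –CH=CH2: C=C double bond → alkene.
–C(=O)– with carbon on both sides → ketone.
pendant –CHO: carbonyl C bonded to C and H → aldehyde.
pendant –CHO: carbonyl C bonded to C and H → aldehyde.
C–S–C linkage → sulfide (thioether).
C=C double bond → alkene.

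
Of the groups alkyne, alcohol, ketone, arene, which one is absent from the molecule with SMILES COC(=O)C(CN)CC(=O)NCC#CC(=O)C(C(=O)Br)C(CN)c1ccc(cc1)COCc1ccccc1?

alcohol

arene: present (C6H4 — para-disubstituted benzene ring → arene).
ketone: present (CO — –C(=O)– with carbon on both sides → ketone).
alkyne: present (C≡C — C≡C triple bond → alkyne).
alcohol: no segment matches this pattern.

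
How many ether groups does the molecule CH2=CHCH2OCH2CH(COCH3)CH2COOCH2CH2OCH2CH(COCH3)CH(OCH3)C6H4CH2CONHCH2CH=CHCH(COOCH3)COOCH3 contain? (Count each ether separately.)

3

Taking each segment in turn:
  CH2=CH: C=C double bond → alkene.
  CH2OCH2: C–O–C with sp³ carbons on both sides and no adjacent C=O → ether.
  CH(COCH3): pendant –COCH3: carbonyl C bonded to two carbons → ketone.
  CH2COOCH2: –C(=O)–O–C with C on the carbonyl side → ester.
  CH2OCH2: C–O–C with sp³ carbons on both sides and no adjacent C=O → ether.
  CH(COCH3): pendant –COCH3: carbonyl C bonded to two carbons → ketone.
  CH(OCH3): pendant –OCH3: C–O–C with sp³ C, no adjacent C=O → ether.
  C6H4: para-disubstituted benzene ring → arene.
  CH2CONHCH2: –C(=O)–N– linkage → amide (the N is not an amine).
  CH=CH: C=C double bond → alkene.
  CH(COOCH3): pendant –COOCH3: carbonyl C bonded to C and –OCH3 → ester.
  COOCH3: –C(=O)OCH3: carbonyl C bonded to C and to –OCH3 → ester (not ketone + ether).
Ether appears at: CH2OCH2, CH2OCH2, CH(OCH3) → 3.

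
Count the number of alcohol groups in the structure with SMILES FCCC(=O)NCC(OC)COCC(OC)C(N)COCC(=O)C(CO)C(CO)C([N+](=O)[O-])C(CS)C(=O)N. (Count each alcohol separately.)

Working along the chain:
  FCH2: halogen on an sp³ carbon → alkyl halide.
  CH2CONHCH2: –C(=O)–N– linkage → amide (the N is not an amine).
  CH(OCH3): pendant –OCH3: C–O–C with sp³ C, no adjacent C=O → ether.
  CH2OCH2: C–O–C with sp³ carbons on both sides and no adjacent C=O → ether.
  CH(OCH3): pendant –OCH3: C–O–C with sp³ C, no adjacent C=O → ether.
  CH(NH2): –NH2 on an sp³ carbon with no adjacent C=O → amine.
  CH2OCH2: C–O–C with sp³ carbons on both sides and no adjacent C=O → ether.
  CO: –C(=O)– with carbon on both sides → ketone.
  CH(CH2OH): pendant –CH2OH on an sp³ backbone C → alcohol.
  CH(CH2OH): pendant –CH2OH on an sp³ backbone C → alcohol.
  CH(NO2): –NO2 on an sp³ carbon → nitro (the N=O is not a carbonyl).
  CH(CH2SH): pendant –CH2SH → thiol.
  CONH2: –C(=O)NH2: carbonyl C bonded to C and to N → amide (the N is not a separate amine).
Alcohol appears at: CH(CH2OH), CH(CH2OH) → 2.

2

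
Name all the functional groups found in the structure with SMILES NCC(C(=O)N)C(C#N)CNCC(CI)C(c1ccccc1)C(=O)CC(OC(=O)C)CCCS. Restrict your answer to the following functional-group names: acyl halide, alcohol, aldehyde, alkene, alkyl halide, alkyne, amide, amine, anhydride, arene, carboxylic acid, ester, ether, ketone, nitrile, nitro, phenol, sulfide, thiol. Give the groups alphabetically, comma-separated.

alkyl halide, amide, amine, arene, ester, ketone, nitrile, thiol

Working along the chain:
  H2NCH2: –NH2 on an sp³ carbon with no adjacent C=O → amine.
  CH(CONH2): pendant –CONH2: carbonyl C bonded to C and N → amide.
  CH(CN): pendant –C≡N: nitrile.
  CH2NHCH2: C–N–C with sp³ carbons and no adjacent C=O → amine (secondary).
  CH(CH2I): pendant –CH2X: halogen on sp³ carbon → alkyl halide.
  CH(C6H5): pendant –C6H5: benzene ring → arene.
  CO: –C(=O)– with carbon on both sides → ketone.
  CH(OCOCH3): pendant –OC(=O)CH3: an acyloxy group → ester.
  CH2SH: –SH on an sp³ carbon → thiol.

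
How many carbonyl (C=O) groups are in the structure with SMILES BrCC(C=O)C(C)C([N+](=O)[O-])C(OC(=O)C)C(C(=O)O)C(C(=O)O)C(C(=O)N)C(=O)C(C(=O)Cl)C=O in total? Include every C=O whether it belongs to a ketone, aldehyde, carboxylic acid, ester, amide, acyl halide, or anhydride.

8

CH(CHO): aldehyde, 1 C=O (running total 1).
CH(OCOCH3): ester, 1 C=O (running total 2).
CH(COOH): carboxylic acid, 1 C=O (running total 3).
CH(COOH): carboxylic acid, 1 C=O (running total 4).
CH(CONH2): amide, 1 C=O (running total 5).
CO: ketone, 1 C=O (running total 6).
CH(COCl): acyl halide, 1 C=O (running total 7).
CHO: aldehyde, 1 C=O (running total 8).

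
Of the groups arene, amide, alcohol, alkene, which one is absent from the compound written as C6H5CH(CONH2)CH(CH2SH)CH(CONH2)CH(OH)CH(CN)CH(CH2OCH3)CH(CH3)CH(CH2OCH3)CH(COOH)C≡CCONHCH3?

alkene

amide: present (CH(CONH2) — pendant –CONH2: carbonyl C bonded to C and N → amide).
alcohol: present (CH(OH) — –OH on an sp³ carbon → alcohol (secondary)).
arene: present (C6H5 — C6H5– phenyl ring → arene).
alkene: absent. In C6H5, the C=C units are part of an aromatic ring, which is an arene, not an isolated alkene.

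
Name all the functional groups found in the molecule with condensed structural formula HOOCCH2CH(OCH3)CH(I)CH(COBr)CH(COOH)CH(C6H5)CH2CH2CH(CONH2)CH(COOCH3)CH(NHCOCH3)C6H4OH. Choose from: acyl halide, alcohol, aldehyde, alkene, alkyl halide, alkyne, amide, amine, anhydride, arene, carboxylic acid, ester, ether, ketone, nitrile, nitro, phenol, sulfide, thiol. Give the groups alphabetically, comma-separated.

acyl halide, alkyl halide, amide, arene, carboxylic acid, ester, ether, phenol

–COOH: carbonyl C bonded to –OH and C → carboxylic acid (the –OH is not a separate alcohol).
pendant –OCH3: C–O–C with sp³ C, no adjacent C=O → ether.
halogen on an sp³ carbon → alkyl halide.
pendant –C(=O)X: carbonyl C bonded to C and halogen → acyl halide.
pendant –COOH: carbonyl C bonded to C and –OH → carboxylic acid.
pendant –C6H5: benzene ring → arene.
pendant –CONH2: carbonyl C bonded to C and N → amide.
pendant –COOCH3: carbonyl C bonded to C and –OCH3 → ester.
pendant –NHC(=O)CH3: N bonded to a carbonyl → amide (not amine).
–OH attached directly to an aromatic ring → phenol (not alcohol); the ring itself is an arene.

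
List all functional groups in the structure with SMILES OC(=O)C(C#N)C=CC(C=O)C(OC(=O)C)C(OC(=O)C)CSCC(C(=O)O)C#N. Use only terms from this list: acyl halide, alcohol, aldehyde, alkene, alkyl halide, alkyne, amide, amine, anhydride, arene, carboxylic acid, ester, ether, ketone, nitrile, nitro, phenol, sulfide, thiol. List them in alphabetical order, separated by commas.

Taking each segment in turn:
  HOOC: –COOH: carbonyl C bonded to –OH and C → carboxylic acid (the –OH is not a separate alcohol).
  CH(CN): pendant –C≡N: nitrile.
  CH=CH: C=C double bond → alkene.
  CH(CHO): pendant –CHO: carbonyl C bonded to C and H → aldehyde.
  CH(OCOCH3): pendant –OC(=O)CH3: an acyloxy group → ester.
  CH(OCOCH3): pendant –OC(=O)CH3: an acyloxy group → ester.
  CH2SCH2: C–S–C linkage → sulfide (thioether).
  CH(COOH): pendant –COOH: carbonyl C bonded to C and –OH → carboxylic acid.
  CN: –C≡N: carbon triple-bonded to nitrogen → nitrile.

aldehyde, alkene, carboxylic acid, ester, nitrile, sulfide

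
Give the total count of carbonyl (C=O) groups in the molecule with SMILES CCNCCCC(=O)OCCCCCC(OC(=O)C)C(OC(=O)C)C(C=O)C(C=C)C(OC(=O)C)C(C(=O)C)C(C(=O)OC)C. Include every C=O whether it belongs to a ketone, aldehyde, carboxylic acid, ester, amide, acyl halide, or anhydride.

7

CH2COOCH2: ester, 1 C=O (running total 1).
CH(OCOCH3): ester, 1 C=O (running total 2).
CH(OCOCH3): ester, 1 C=O (running total 3).
CH(CHO): aldehyde, 1 C=O (running total 4).
CH(OCOCH3): ester, 1 C=O (running total 5).
CH(COCH3): ketone, 1 C=O (running total 6).
CH(COOCH3): ester, 1 C=O (running total 7).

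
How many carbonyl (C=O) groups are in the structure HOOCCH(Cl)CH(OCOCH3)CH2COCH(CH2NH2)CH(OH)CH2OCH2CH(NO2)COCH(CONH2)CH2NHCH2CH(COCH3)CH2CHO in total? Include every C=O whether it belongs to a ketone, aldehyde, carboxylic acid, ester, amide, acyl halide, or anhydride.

7

HOOC: carboxylic acid, 1 C=O (running total 1).
CH(OCOCH3): ester, 1 C=O (running total 2).
CO: ketone, 1 C=O (running total 3).
CO: ketone, 1 C=O (running total 4).
CH(CONH2): amide, 1 C=O (running total 5).
CH(COCH3): ketone, 1 C=O (running total 6).
CHO: aldehyde, 1 C=O (running total 7).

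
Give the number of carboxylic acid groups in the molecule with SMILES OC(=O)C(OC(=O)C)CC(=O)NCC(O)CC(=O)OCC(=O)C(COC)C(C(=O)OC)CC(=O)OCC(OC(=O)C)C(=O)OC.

1

Taking each segment in turn:
  HOOC: –COOH: carbonyl C bonded to –OH and C → carboxylic acid (the –OH is not a separate alcohol).
  CH(OCOCH3): pendant –OC(=O)CH3: an acyloxy group → ester.
  CH2CONHCH2: –C(=O)–N– linkage → amide (the N is not an amine).
  CH(OH): –OH on an sp³ carbon → alcohol (secondary).
  CH2COOCH2: –C(=O)–O–C with C on the carbonyl side → ester.
  CO: –C(=O)– with carbon on both sides → ketone.
  CH(CH2OCH3): pendant –CH2OCH3: C–O–C linkage → ether.
  CH(COOCH3): pendant –COOCH3: carbonyl C bonded to C and –OCH3 → ester.
  CH2COOCH2: –C(=O)–O–C with C on the carbonyl side → ester.
  CH(OCOCH3): pendant –OC(=O)CH3: an acyloxy group → ester.
  COOCH3: –C(=O)OCH3: carbonyl C bonded to C and to –OCH3 → ester (not ketone + ether).
Carboxylic acid appears at: HOOC → 1.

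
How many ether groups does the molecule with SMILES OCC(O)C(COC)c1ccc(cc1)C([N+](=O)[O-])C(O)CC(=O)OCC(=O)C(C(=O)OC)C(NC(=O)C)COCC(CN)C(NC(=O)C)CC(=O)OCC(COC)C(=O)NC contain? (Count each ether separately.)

3

HO– on an sp³ carbon → alcohol.
–OH on an sp³ carbon → alcohol (secondary).
pendant –CH2OCH3: C–O–C linkage → ether.
para-disubstituted benzene ring → arene.
–NO2 on an sp³ carbon → nitro (the N=O is not a carbonyl).
–OH on an sp³ carbon → alcohol (secondary).
–C(=O)–O–C with C on the carbonyl side → ester.
–C(=O)– with carbon on both sides → ketone.
pendant –COOCH3: carbonyl C bonded to C and –OCH3 → ester.
pendant –NHC(=O)CH3: N bonded to a carbonyl → amide (not amine).
C–O–C with sp³ carbons on both sides and no adjacent C=O → ether.
pendant –CH2NH2: N on sp³ C, no adjacent C=O → amine.
pendant –NHC(=O)CH3: N bonded to a carbonyl → amide (not amine).
–C(=O)–O–C with C on the carbonyl side → ester.
pendant –CH2OCH3: C–O–C linkage → ether.
–C(=O)NHCH3: carbonyl C bonded to C and to N → amide (the N is not an amine).
Ether appears at: CH(CH2OCH3), CH2OCH2, CH(CH2OCH3) → 3.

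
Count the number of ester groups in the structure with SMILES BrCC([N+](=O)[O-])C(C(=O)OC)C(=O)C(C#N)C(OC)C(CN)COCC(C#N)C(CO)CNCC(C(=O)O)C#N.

1

Reading the structure from left to right:
  BrCH2: halogen on an sp³ carbon → alkyl halide.
  CH(NO2): –NO2 on an sp³ carbon → nitro (the N=O is not a carbonyl).
  CH(COOCH3): pendant –COOCH3: carbonyl C bonded to C and –OCH3 → ester.
  CO: –C(=O)– with carbon on both sides → ketone.
  CH(CN): pendant –C≡N: nitrile.
  CH(OCH3): pendant –OCH3: C–O–C with sp³ C, no adjacent C=O → ether.
  CH(CH2NH2): pendant –CH2NH2: N on sp³ C, no adjacent C=O → amine.
  CH2OCH2: C–O–C with sp³ carbons on both sides and no adjacent C=O → ether.
  CH(CN): pendant –C≡N: nitrile.
  CH(CH2OH): pendant –CH2OH on an sp³ backbone C → alcohol.
  CH2NHCH2: C–N–C with sp³ carbons and no adjacent C=O → amine (secondary).
  CH(COOH): pendant –COOH: carbonyl C bonded to C and –OH → carboxylic acid.
  CN: –C≡N: carbon triple-bonded to nitrogen → nitrile.
Ester appears at: CH(COOCH3) → 1.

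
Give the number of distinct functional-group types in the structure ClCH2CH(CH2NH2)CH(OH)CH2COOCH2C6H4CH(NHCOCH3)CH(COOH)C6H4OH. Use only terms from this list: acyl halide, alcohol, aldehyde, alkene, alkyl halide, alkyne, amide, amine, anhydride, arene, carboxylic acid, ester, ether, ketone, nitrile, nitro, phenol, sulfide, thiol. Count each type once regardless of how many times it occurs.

halogen on an sp³ carbon → alkyl halide.
pendant –CH2NH2: N on sp³ C, no adjacent C=O → amine.
–OH on an sp³ carbon → alcohol (secondary).
–C(=O)–O–C with C on the carbonyl side → ester.
para-disubstituted benzene ring → arene.
pendant –NHC(=O)CH3: N bonded to a carbonyl → amide (not amine).
pendant –COOH: carbonyl C bonded to C and –OH → carboxylic acid.
–OH attached directly to an aromatic ring → phenol (not alcohol); the ring itself is an arene.
Distinct types present: alcohol, alkyl halide, amide, amine, arene, carboxylic acid, ester, phenol.

8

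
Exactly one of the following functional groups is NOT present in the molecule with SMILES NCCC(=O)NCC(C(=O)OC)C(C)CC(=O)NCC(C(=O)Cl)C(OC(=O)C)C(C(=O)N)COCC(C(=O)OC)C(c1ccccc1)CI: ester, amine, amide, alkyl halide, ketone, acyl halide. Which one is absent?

ketone

acyl halide: present (CH(COCl) — pendant –C(=O)X: carbonyl C bonded to C and halogen → acyl halide).
amide: present (CH2CONHCH2 — –C(=O)–N– linkage → amide (the N is not an amine)).
amine: present (H2NCH2 — –NH2 on an sp³ carbon with no adjacent C=O → amine).
ester: present (CH(COOCH3) — pendant –COOCH3: carbonyl C bonded to C and –OCH3 → ester).
alkyl halide: present (CH2I — halogen on an sp³ carbon → alkyl halide).
ketone: absent. In each of CH(COOCH3) and CH(OCOCH3), the C=O is bonded to an –O–C group, which defines an ester, not a ketone. In each of CH2CONHCH2 and CH(CONH2), the C=O is bonded to nitrogen, which defines an amide, not a ketone. In CH(COCl), the C=O is bonded to a halogen, which defines an acyl halide, not a ketone.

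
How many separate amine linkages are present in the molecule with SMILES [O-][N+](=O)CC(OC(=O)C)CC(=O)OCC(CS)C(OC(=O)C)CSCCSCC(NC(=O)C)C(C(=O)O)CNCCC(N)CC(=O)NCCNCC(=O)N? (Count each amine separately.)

3

Taking each segment in turn:
  O2NCH2: –NO2 on carbon → nitro group.
  CH(OCOCH3): pendant –OC(=O)CH3: an acyloxy group → ester.
  CH2COOCH2: –C(=O)–O–C with C on the carbonyl side → ester.
  CH(CH2SH): pendant –CH2SH → thiol.
  CH(OCOCH3): pendant –OC(=O)CH3: an acyloxy group → ester.
  CH2SCH2: C–S–C linkage → sulfide (thioether).
  CH2SCH2: C–S–C linkage → sulfide (thioether).
  CH(NHCOCH3): pendant –NHC(=O)CH3: N bonded to a carbonyl → amide (not amine).
  CH(COOH): pendant –COOH: carbonyl C bonded to C and –OH → carboxylic acid.
  CH2NHCH2: C–N–C with sp³ carbons and no adjacent C=O → amine (secondary).
  CH(NH2): –NH2 on an sp³ carbon with no adjacent C=O → amine.
  CH2CONHCH2: –C(=O)–N– linkage → amide (the N is not an amine).
  CH2NHCH2: C–N–C with sp³ carbons and no adjacent C=O → amine (secondary).
  CONH2: –C(=O)NH2: carbonyl C bonded to C and to N → amide (the N is not a separate amine).
Amine appears at: CH2NHCH2, CH(NH2), CH2NHCH2 → 3.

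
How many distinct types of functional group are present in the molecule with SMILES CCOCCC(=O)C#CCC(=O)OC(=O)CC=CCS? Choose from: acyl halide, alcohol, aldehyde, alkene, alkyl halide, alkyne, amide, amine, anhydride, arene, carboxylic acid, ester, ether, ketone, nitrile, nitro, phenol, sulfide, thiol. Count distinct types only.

C–O–C with sp³ carbons on both sides and no adjacent C=O → ether.
–C(=O)– with carbon on both sides → ketone.
C≡C triple bond → alkyne.
two acyl groups sharing one oxygen, –C(=O)–O–C(=O)– → anhydride.
C=C double bond → alkene.
–SH on an sp³ carbon → thiol.
Distinct types present: alkene, alkyne, anhydride, ether, ketone, thiol.

6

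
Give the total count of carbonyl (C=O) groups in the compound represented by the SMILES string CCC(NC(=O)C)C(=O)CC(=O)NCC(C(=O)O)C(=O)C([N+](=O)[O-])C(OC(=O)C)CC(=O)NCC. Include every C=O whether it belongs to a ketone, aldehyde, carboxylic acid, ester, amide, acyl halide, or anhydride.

7

CH(NHCOCH3): amide, 1 C=O (running total 1).
CO: ketone, 1 C=O (running total 2).
CH2CONHCH2: amide, 1 C=O (running total 3).
CH(COOH): carboxylic acid, 1 C=O (running total 4).
CO: ketone, 1 C=O (running total 5).
CH(OCOCH3): ester, 1 C=O (running total 6).
CH2CONHCH2: amide, 1 C=O (running total 7).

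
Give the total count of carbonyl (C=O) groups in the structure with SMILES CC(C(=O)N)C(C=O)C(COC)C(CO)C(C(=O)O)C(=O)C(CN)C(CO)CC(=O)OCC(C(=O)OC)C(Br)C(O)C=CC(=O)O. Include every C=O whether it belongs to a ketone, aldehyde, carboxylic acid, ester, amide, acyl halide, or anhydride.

CH(CONH2): amide, 1 C=O (running total 1).
CH(CHO): aldehyde, 1 C=O (running total 2).
CH(COOH): carboxylic acid, 1 C=O (running total 3).
CO: ketone, 1 C=O (running total 4).
CH2COOCH2: ester, 1 C=O (running total 5).
CH(COOCH3): ester, 1 C=O (running total 6).
COOH: carboxylic acid, 1 C=O (running total 7).

7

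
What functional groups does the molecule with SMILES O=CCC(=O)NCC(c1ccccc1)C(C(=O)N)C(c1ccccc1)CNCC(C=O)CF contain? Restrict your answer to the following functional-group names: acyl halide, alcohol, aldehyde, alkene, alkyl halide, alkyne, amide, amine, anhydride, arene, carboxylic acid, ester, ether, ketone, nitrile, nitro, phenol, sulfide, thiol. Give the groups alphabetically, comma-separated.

terminal –CHO: carbonyl C bonded to H and C → aldehyde.
–C(=O)–N– linkage → amide (the N is not an amine).
pendant –C6H5: benzene ring → arene.
pendant –CONH2: carbonyl C bonded to C and N → amide.
pendant –C6H5: benzene ring → arene.
C–N–C with sp³ carbons and no adjacent C=O → amine (secondary).
pendant –CHO: carbonyl C bonded to C and H → aldehyde.
halogen on an sp³ carbon → alkyl halide.

aldehyde, alkyl halide, amide, amine, arene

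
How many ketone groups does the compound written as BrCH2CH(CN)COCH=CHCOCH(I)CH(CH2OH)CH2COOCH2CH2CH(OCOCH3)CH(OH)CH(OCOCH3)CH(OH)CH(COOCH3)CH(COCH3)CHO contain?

halogen on an sp³ carbon → alkyl halide.
pendant –C≡N: nitrile.
–C(=O)– with carbon on both sides → ketone.
C=C double bond → alkene.
–C(=O)– with carbon on both sides → ketone.
halogen on an sp³ carbon → alkyl halide.
pendant –CH2OH on an sp³ backbone C → alcohol.
–C(=O)–O–C with C on the carbonyl side → ester.
pendant –OC(=O)CH3: an acyloxy group → ester.
–OH on an sp³ carbon → alcohol (secondary).
pendant –OC(=O)CH3: an acyloxy group → ester.
–OH on an sp³ carbon → alcohol (secondary).
pendant –COOCH3: carbonyl C bonded to C and –OCH3 → ester.
pendant –COCH3: carbonyl C bonded to two carbons → ketone.
terminal –CHO: carbonyl C bonded to H and C → aldehyde.
Ketone appears at: CO, CO, CH(COCH3) → 3.

3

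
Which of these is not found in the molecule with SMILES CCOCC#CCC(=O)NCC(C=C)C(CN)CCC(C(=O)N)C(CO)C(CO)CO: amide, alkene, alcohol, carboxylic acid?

alkene: present (CH(CH=CH2) — pendant –CH=CH2: C=C double bond → alkene).
alcohol: present (CH(CH2OH) — pendant –CH2OH on an sp³ backbone C → alcohol).
amide: present (CH2CONHCH2 — –C(=O)–N– linkage → amide (the N is not an amine)).
carboxylic acid: absent. In each of CH2CONHCH2 and CH(CONH2), the carbonyl is bonded to nitrogen, not to –OH; that is an amide.

carboxylic acid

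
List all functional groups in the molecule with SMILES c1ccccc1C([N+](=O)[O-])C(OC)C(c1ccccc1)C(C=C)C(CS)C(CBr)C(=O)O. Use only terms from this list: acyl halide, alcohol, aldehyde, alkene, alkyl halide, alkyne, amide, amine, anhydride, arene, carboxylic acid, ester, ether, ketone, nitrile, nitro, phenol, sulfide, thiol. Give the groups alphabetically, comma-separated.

alkene, alkyl halide, arene, carboxylic acid, ether, nitro, thiol

Working along the chain:
  C6H5: C6H5– phenyl ring → arene.
  CH(NO2): –NO2 on an sp³ carbon → nitro (the N=O is not a carbonyl).
  CH(OCH3): pendant –OCH3: C–O–C with sp³ C, no adjacent C=O → ether.
  CH(C6H5): pendant –C6H5: benzene ring → arene.
  CH(CH=CH2): pendant –CH=CH2: C=C double bond → alkene.
  CH(CH2SH): pendant –CH2SH → thiol.
  CH(CH2Br): pendant –CH2X: halogen on sp³ carbon → alkyl halide.
  COOH: –COOH: carbonyl C bonded to –OH and C → carboxylic acid (the –OH is not a separate alcohol).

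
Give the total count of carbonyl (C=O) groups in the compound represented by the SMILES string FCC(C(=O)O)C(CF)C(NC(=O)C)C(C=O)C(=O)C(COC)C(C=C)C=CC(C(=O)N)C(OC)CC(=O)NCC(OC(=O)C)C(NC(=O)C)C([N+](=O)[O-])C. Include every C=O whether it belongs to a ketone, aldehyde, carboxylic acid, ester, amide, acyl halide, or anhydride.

8

CH(COOH): carboxylic acid, 1 C=O (running total 1).
CH(NHCOCH3): amide, 1 C=O (running total 2).
CH(CHO): aldehyde, 1 C=O (running total 3).
CO: ketone, 1 C=O (running total 4).
CH(CONH2): amide, 1 C=O (running total 5).
CH2CONHCH2: amide, 1 C=O (running total 6).
CH(OCOCH3): ester, 1 C=O (running total 7).
CH(NHCOCH3): amide, 1 C=O (running total 8).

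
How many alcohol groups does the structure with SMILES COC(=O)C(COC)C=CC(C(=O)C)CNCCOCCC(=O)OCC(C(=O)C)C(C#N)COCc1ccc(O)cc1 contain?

Taking each segment in turn:
  CH3OOC: CH3O–C(=O)–: carbonyl C bonded to C and to –OCH3 → ester (not ketone + ether).
  CH(CH2OCH3): pendant –CH2OCH3: C–O–C linkage → ether.
  CH=CH: C=C double bond → alkene.
  CH(COCH3): pendant –COCH3: carbonyl C bonded to two carbons → ketone.
  CH2NHCH2: C–N–C with sp³ carbons and no adjacent C=O → amine (secondary).
  CH2OCH2: C–O–C with sp³ carbons on both sides and no adjacent C=O → ether.
  CH2COOCH2: –C(=O)–O–C with C on the carbonyl side → ester.
  CH(COCH3): pendant –COCH3: carbonyl C bonded to two carbons → ketone.
  CH(CN): pendant –C≡N: nitrile.
  CH2OCH2: C–O–C with sp³ carbons on both sides and no adjacent C=O → ether.
  C6H4OH: –OH attached directly to an aromatic ring → phenol (not alcohol); the ring itself is an arene.
No segment is a alcohol: CH(CH2OCH3) is ether, not alcohol; CH(COCH3) is ketone, not alcohol; CH2OCH2 is ether, not alcohol. → 0.

0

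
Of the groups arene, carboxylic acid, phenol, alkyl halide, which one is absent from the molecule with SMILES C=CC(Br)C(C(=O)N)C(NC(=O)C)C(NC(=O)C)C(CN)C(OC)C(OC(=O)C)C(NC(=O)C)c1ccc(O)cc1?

carboxylic acid

alkyl halide: present (CH(Br) — halogen on an sp³ carbon → alkyl halide).
arene: present (C6H4OH — –OH attached directly to an aromatic ring → phenol (not alcohol); the ring itself is an arene).
phenol: present (C6H4OH — –OH attached directly to an aromatic ring → phenol (not alcohol); the ring itself is an arene).
carboxylic acid: absent. In CH(OCOCH3), the acyl oxygen is bonded to carbon (–O–C), not to H, so this is an ester. In each of CH(CONH2) and CH(NHCOCH3), the carbonyl is bonded to nitrogen, not to –OH; that is an amide.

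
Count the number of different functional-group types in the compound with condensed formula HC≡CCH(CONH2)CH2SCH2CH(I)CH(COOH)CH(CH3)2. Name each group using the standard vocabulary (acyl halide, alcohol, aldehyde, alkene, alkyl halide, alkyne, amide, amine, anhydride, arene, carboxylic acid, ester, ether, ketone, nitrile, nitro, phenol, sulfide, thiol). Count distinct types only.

Taking each segment in turn:
  HC≡C: C≡C triple bond → alkyne.
  CH(CONH2): pendant –CONH2: carbonyl C bonded to C and N → amide.
  CH2SCH2: C–S–C linkage → sulfide (thioether).
  CH(I): halogen on an sp³ carbon → alkyl halide.
  CH(COOH): pendant –COOH: carbonyl C bonded to C and –OH → carboxylic acid.
Distinct types present: alkyl halide, alkyne, amide, carboxylic acid, sulfide.

5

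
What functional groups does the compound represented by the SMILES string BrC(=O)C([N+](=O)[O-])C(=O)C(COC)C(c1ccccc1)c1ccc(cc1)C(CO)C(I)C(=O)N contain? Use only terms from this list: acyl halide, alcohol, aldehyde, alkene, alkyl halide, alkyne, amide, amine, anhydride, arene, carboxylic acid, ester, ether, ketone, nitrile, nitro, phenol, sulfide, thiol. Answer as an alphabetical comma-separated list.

acyl halide, alcohol, alkyl halide, amide, arene, ether, ketone, nitro

Working along the chain:
  BrCO: –C(=O)Br: carbonyl C bonded to C and to a halogen → acyl halide (not alkyl halide).
  CH(NO2): –NO2 on an sp³ carbon → nitro (the N=O is not a carbonyl).
  CO: –C(=O)– with carbon on both sides → ketone.
  CH(CH2OCH3): pendant –CH2OCH3: C–O–C linkage → ether.
  CH(C6H5): pendant –C6H5: benzene ring → arene.
  C6H4: para-disubstituted benzene ring → arene.
  CH(CH2OH): pendant –CH2OH on an sp³ backbone C → alcohol.
  CH(I): halogen on an sp³ carbon → alkyl halide.
  CONH2: –C(=O)NH2: carbonyl C bonded to C and to N → amide (the N is not a separate amine).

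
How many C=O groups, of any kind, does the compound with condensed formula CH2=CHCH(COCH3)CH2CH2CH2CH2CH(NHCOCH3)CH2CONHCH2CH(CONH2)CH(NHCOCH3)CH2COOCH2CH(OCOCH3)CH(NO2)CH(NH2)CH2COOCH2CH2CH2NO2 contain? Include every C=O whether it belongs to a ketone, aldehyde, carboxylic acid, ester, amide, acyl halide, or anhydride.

CH(COCH3): ketone, 1 C=O (running total 1).
CH(NHCOCH3): amide, 1 C=O (running total 2).
CH2CONHCH2: amide, 1 C=O (running total 3).
CH(CONH2): amide, 1 C=O (running total 4).
CH(NHCOCH3): amide, 1 C=O (running total 5).
CH2COOCH2: ester, 1 C=O (running total 6).
CH(OCOCH3): ester, 1 C=O (running total 7).
CH2COOCH2: ester, 1 C=O (running total 8).

8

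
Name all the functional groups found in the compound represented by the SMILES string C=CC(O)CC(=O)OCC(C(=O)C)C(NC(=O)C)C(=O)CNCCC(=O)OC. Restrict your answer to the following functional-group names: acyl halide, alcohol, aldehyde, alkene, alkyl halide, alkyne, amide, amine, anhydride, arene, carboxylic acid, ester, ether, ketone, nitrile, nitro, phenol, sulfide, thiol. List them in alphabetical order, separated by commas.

alcohol, alkene, amide, amine, ester, ketone

C=C double bond → alkene.
–OH on an sp³ carbon → alcohol (secondary).
–C(=O)–O–C with C on the carbonyl side → ester.
pendant –COCH3: carbonyl C bonded to two carbons → ketone.
pendant –NHC(=O)CH3: N bonded to a carbonyl → amide (not amine).
–C(=O)– with carbon on both sides → ketone.
C–N–C with sp³ carbons and no adjacent C=O → amine (secondary).
–C(=O)OCH3: carbonyl C bonded to C and to –OCH3 → ester (not ketone + ether).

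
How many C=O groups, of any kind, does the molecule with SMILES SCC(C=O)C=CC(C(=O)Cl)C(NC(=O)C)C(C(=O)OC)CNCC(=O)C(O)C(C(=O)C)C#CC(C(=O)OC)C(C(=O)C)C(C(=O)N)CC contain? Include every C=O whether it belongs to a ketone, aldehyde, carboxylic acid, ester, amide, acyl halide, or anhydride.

CH(CHO): aldehyde, 1 C=O (running total 1).
CH(COCl): acyl halide, 1 C=O (running total 2).
CH(NHCOCH3): amide, 1 C=O (running total 3).
CH(COOCH3): ester, 1 C=O (running total 4).
CO: ketone, 1 C=O (running total 5).
CH(COCH3): ketone, 1 C=O (running total 6).
CH(COOCH3): ester, 1 C=O (running total 7).
CH(COCH3): ketone, 1 C=O (running total 8).
CH(CONH2): amide, 1 C=O (running total 9).

9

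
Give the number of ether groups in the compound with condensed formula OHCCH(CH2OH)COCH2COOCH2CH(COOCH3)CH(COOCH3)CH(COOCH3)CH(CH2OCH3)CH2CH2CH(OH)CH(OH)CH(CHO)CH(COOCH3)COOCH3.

1

Working along the chain:
  OHC: terminal –CHO: carbonyl C bonded to H and C → aldehyde.
  CH(CH2OH): pendant –CH2OH on an sp³ backbone C → alcohol.
  CO: –C(=O)– with carbon on both sides → ketone.
  CH2COOCH2: –C(=O)–O–C with C on the carbonyl side → ester.
  CH(COOCH3): pendant –COOCH3: carbonyl C bonded to C and –OCH3 → ester.
  CH(COOCH3): pendant –COOCH3: carbonyl C bonded to C and –OCH3 → ester.
  CH(COOCH3): pendant –COOCH3: carbonyl C bonded to C and –OCH3 → ester.
  CH(CH2OCH3): pendant –CH2OCH3: C–O–C linkage → ether.
  CH(OH): –OH on an sp³ carbon → alcohol (secondary).
  CH(OH): –OH on an sp³ carbon → alcohol (secondary).
  CH(CHO): pendant –CHO: carbonyl C bonded to C and H → aldehyde.
  CH(COOCH3): pendant –COOCH3: carbonyl C bonded to C and –OCH3 → ester.
  COOCH3: –C(=O)OCH3: carbonyl C bonded to C and to –OCH3 → ester (not ketone + ether).
Ether appears at: CH(CH2OCH3) → 1.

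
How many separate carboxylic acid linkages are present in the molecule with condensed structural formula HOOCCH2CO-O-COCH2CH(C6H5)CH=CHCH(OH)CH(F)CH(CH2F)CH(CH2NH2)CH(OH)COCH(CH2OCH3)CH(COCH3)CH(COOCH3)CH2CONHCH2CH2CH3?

Working along the chain:
  HOOC: –COOH: carbonyl C bonded to –OH and C → carboxylic acid (the –OH is not a separate alcohol).
  CH2CO-O-COCH2: two acyl groups sharing one oxygen, –C(=O)–O–C(=O)– → anhydride.
  CH(C6H5): pendant –C6H5: benzene ring → arene.
  CH=CH: C=C double bond → alkene.
  CH(OH): –OH on an sp³ carbon → alcohol (secondary).
  CH(F): halogen on an sp³ carbon → alkyl halide.
  CH(CH2F): pendant –CH2X: halogen on sp³ carbon → alkyl halide.
  CH(CH2NH2): pendant –CH2NH2: N on sp³ C, no adjacent C=O → amine.
  CH(OH): –OH on an sp³ carbon → alcohol (secondary).
  CO: –C(=O)– with carbon on both sides → ketone.
  CH(CH2OCH3): pendant –CH2OCH3: C–O–C linkage → ether.
  CH(COCH3): pendant –COCH3: carbonyl C bonded to two carbons → ketone.
  CH(COOCH3): pendant –COOCH3: carbonyl C bonded to C and –OCH3 → ester.
  CH2CONHCH2: –C(=O)–N– linkage → amide (the N is not an amine).
Carboxylic acid appears at: HOOC → 1.

1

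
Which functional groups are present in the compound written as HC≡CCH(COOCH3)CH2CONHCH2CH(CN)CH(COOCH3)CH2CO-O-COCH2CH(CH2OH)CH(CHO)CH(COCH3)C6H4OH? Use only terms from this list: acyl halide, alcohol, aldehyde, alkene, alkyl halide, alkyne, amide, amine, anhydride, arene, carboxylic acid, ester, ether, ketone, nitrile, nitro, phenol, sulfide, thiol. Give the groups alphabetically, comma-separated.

C≡C triple bond → alkyne.
pendant –COOCH3: carbonyl C bonded to C and –OCH3 → ester.
–C(=O)–N– linkage → amide (the N is not an amine).
pendant –C≡N: nitrile.
pendant –COOCH3: carbonyl C bonded to C and –OCH3 → ester.
two acyl groups sharing one oxygen, –C(=O)–O–C(=O)– → anhydride.
pendant –CH2OH on an sp³ backbone C → alcohol.
pendant –CHO: carbonyl C bonded to C and H → aldehyde.
pendant –COCH3: carbonyl C bonded to two carbons → ketone.
–OH attached directly to an aromatic ring → phenol (not alcohol); the ring itself is an arene.

alcohol, aldehyde, alkyne, amide, anhydride, arene, ester, ketone, nitrile, phenol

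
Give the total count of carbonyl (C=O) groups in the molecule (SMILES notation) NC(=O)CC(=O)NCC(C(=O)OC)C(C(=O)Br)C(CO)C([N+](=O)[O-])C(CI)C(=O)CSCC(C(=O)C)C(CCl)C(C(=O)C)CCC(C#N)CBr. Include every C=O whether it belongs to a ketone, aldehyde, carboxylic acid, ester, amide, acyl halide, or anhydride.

H2NCO: amide, 1 C=O (running total 1).
CH2CONHCH2: amide, 1 C=O (running total 2).
CH(COOCH3): ester, 1 C=O (running total 3).
CH(COBr): acyl halide, 1 C=O (running total 4).
CO: ketone, 1 C=O (running total 5).
CH(COCH3): ketone, 1 C=O (running total 6).
CH(COCH3): ketone, 1 C=O (running total 7).

7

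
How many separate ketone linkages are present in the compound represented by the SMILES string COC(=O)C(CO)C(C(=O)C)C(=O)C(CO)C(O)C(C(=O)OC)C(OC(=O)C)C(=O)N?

2

Working along the chain:
  CH3OOC: CH3O–C(=O)–: carbonyl C bonded to C and to –OCH3 → ester (not ketone + ether).
  CH(CH2OH): pendant –CH2OH on an sp³ backbone C → alcohol.
  CH(COCH3): pendant –COCH3: carbonyl C bonded to two carbons → ketone.
  CO: –C(=O)– with carbon on both sides → ketone.
  CH(CH2OH): pendant –CH2OH on an sp³ backbone C → alcohol.
  CH(OH): –OH on an sp³ carbon → alcohol (secondary).
  CH(COOCH3): pendant –COOCH3: carbonyl C bonded to C and –OCH3 → ester.
  CH(OCOCH3): pendant –OC(=O)CH3: an acyloxy group → ester.
  CONH2: –C(=O)NH2: carbonyl C bonded to C and to N → amide (the N is not a separate amine).
Ketone appears at: CH(COCH3), CO → 2.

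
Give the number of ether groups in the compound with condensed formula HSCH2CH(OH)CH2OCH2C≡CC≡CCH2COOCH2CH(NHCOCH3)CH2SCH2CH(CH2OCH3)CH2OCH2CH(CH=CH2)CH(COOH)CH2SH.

3

Reading the structure from left to right:
  HSCH2: –SH on an sp³ carbon → thiol.
  CH(OH): –OH on an sp³ carbon → alcohol (secondary).
  CH2OCH2: C–O–C with sp³ carbons on both sides and no adjacent C=O → ether.
  C≡C: C≡C triple bond → alkyne.
  C≡C: C≡C triple bond → alkyne.
  CH2COOCH2: –C(=O)–O–C with C on the carbonyl side → ester.
  CH(NHCOCH3): pendant –NHC(=O)CH3: N bonded to a carbonyl → amide (not amine).
  CH2SCH2: C–S–C linkage → sulfide (thioether).
  CH(CH2OCH3): pendant –CH2OCH3: C–O–C linkage → ether.
  CH2OCH2: C–O–C with sp³ carbons on both sides and no adjacent C=O → ether.
  CH(CH=CH2): pendant –CH=CH2: C=C double bond → alkene.
  CH(COOH): pendant –COOH: carbonyl C bonded to C and –OH → carboxylic acid.
  CH2SH: –SH on an sp³ carbon → thiol.
Ether appears at: CH2OCH2, CH(CH2OCH3), CH2OCH2 → 3.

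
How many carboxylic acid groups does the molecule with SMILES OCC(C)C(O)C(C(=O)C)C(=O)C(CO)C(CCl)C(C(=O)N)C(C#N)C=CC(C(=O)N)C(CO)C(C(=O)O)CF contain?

Working along the chain:
  HOCH2: HO– on an sp³ carbon → alcohol.
  CH(OH): –OH on an sp³ carbon → alcohol (secondary).
  CH(COCH3): pendant –COCH3: carbonyl C bonded to two carbons → ketone.
  CO: –C(=O)– with carbon on both sides → ketone.
  CH(CH2OH): pendant –CH2OH on an sp³ backbone C → alcohol.
  CH(CH2Cl): pendant –CH2X: halogen on sp³ carbon → alkyl halide.
  CH(CONH2): pendant –CONH2: carbonyl C bonded to C and N → amide.
  CH(CN): pendant –C≡N: nitrile.
  CH=CH: C=C double bond → alkene.
  CH(CONH2): pendant –CONH2: carbonyl C bonded to C and N → amide.
  CH(CH2OH): pendant –CH2OH on an sp³ backbone C → alcohol.
  CH(COOH): pendant –COOH: carbonyl C bonded to C and –OH → carboxylic acid.
  CH2F: halogen on an sp³ carbon → alkyl halide.
Carboxylic acid appears at: CH(COOH) → 1.

1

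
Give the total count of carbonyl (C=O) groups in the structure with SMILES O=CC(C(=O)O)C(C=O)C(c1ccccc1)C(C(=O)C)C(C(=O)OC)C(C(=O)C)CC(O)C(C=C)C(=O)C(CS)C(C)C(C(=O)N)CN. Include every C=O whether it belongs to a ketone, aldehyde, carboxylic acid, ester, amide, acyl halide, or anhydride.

OHC: aldehyde, 1 C=O (running total 1).
CH(COOH): carboxylic acid, 1 C=O (running total 2).
CH(CHO): aldehyde, 1 C=O (running total 3).
CH(COCH3): ketone, 1 C=O (running total 4).
CH(COOCH3): ester, 1 C=O (running total 5).
CH(COCH3): ketone, 1 C=O (running total 6).
CO: ketone, 1 C=O (running total 7).
CH(CONH2): amide, 1 C=O (running total 8).

8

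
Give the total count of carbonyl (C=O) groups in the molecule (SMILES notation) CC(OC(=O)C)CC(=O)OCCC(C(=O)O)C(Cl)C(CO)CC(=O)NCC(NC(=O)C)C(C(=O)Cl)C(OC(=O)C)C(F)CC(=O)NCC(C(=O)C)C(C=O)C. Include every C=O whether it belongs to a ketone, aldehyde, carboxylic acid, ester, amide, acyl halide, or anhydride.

CH(OCOCH3): ester, 1 C=O (running total 1).
CH2COOCH2: ester, 1 C=O (running total 2).
CH(COOH): carboxylic acid, 1 C=O (running total 3).
CH2CONHCH2: amide, 1 C=O (running total 4).
CH(NHCOCH3): amide, 1 C=O (running total 5).
CH(COCl): acyl halide, 1 C=O (running total 6).
CH(OCOCH3): ester, 1 C=O (running total 7).
CH2CONHCH2: amide, 1 C=O (running total 8).
CH(COCH3): ketone, 1 C=O (running total 9).
CH(CHO): aldehyde, 1 C=O (running total 10).

10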